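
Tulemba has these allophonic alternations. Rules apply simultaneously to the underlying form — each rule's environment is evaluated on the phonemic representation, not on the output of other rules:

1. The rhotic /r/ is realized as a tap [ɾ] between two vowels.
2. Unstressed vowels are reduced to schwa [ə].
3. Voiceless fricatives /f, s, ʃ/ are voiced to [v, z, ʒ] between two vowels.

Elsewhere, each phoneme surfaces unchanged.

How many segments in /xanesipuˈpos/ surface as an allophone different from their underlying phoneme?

5

Segments that undergo a rule: /a/ → [ə] (rule 2); /e/ → [ə] (rule 2); /s/ → [z] (rule 3); /i/ → [ə] (rule 2); /u/ → [ə] (rule 2).
All other segments surface unchanged.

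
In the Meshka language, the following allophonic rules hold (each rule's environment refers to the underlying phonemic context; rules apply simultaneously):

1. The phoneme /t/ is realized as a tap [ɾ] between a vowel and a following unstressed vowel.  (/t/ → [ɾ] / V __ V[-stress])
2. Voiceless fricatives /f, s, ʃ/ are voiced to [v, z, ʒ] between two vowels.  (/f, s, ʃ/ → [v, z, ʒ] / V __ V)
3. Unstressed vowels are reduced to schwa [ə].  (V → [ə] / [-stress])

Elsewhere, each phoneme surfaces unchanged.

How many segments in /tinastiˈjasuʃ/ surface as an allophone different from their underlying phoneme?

Segments that undergo a rule: /i/ → [ə] (rule 3); /a/ → [ə] (rule 3); /i/ → [ə] (rule 3); /s/ → [z] (rule 2); /u/ → [ə] (rule 3).
All other segments surface unchanged.

5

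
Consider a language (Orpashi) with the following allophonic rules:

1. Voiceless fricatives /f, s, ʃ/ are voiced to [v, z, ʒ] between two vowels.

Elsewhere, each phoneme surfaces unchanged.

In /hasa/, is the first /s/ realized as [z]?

Yes

/s/ meets the environment for rule 1 (between two vowels) → [z].
The actual realization is [z], which matches [z].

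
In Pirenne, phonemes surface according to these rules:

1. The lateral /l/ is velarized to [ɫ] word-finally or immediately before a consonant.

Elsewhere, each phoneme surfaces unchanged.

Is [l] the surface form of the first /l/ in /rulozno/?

/l/ (between /u/ and /o/): rule 1 targets it, but not word-finally or immediately before a consonant → unchanged [l].
The actual realization is [l], which matches [l].

Yes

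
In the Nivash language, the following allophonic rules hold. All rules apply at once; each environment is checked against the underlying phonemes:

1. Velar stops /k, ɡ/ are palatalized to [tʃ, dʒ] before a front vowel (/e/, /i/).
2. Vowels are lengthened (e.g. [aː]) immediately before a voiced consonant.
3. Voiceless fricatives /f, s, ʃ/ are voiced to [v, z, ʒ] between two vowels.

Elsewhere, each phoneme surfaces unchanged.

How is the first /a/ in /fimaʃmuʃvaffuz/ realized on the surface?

[a]

/a/ (between /m/ and /ʃ/) is in the target of rule 2 but the environment (before a voiced consonant) is not met → [a].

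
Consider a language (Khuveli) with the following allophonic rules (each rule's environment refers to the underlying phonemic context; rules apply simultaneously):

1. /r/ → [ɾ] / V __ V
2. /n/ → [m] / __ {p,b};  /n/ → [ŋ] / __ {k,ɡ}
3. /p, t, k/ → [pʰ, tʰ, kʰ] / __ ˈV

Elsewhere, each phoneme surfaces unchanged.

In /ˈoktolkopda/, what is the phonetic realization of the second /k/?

[k]

/k/ (between /l/ and /o/) is in the target of rule 3 but the environment (immediately before a stressed vowel) is not met → [k].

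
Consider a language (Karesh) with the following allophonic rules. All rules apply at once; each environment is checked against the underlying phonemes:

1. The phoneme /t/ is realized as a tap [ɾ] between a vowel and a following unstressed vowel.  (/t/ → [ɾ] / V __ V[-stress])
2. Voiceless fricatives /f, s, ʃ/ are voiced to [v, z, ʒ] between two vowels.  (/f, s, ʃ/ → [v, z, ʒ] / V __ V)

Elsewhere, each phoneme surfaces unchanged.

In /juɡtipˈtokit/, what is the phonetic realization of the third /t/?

[t]

/t/ — word-final; rule 1 does not apply here → [t].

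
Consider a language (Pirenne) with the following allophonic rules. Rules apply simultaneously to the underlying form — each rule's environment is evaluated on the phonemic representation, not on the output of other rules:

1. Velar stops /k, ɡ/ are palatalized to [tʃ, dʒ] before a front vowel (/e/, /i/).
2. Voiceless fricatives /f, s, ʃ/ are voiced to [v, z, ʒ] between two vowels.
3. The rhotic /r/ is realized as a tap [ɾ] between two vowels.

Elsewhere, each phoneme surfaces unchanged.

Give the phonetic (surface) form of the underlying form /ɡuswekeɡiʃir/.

[ɡuswetʃedʒiʒir]

/ɡ/ — word-initial; rule 1 does not apply here → [ɡ].
/u/ (between /ɡ/ and /s/): no rule targets it → [u].
/s/ (between /u/ and /w/) is in the target of rule 2 but the environment (between two vowels) is not met → [s].
/w/ — not in any rule's target class → [w].
/e/ (between /w/ and /k/): no rule targets it → [e].
Rule 1 applies to /k/ (between /e/ and /e/: before a front vowel) → [tʃ].
/e/ stays [e].
/ɡ/ — between /e/ and /i/, before a front vowel — surfaces as [dʒ] (rule 1).
/i/ — not in any rule's target class → [i].
Rule 2 applies to /ʃ/ (between /i/ and /i/: between two vowels) → [ʒ].
/i/ (between /ʃ/ and /r/): no rule targets it → [i].
/r/ (word-final) fails the environment for rule 3, so it stays [r].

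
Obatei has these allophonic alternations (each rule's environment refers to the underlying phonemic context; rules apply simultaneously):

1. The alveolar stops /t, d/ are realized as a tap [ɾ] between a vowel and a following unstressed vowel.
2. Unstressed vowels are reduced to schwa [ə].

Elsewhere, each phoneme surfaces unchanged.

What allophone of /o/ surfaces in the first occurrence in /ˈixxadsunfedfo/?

Rule 2 applies to /o/ (word-final: in an unstressed syllable) → [ə].

[ə]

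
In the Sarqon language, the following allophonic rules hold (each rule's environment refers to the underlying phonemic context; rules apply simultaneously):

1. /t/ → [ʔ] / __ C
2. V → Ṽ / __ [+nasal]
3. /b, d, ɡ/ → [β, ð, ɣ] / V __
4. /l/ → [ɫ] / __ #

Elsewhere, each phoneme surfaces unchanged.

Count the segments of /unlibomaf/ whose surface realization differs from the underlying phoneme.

Segments that undergo a rule: /u/ → [ũ] (rule 2); /b/ → [β] (rule 3); /o/ → [õ] (rule 2).
All other segments surface unchanged.

3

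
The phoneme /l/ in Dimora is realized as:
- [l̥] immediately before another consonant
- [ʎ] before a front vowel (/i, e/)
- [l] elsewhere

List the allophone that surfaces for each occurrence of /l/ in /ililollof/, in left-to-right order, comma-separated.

[ʎ], [l], [l̥], [l]

Occurrence 1 (position 2): before a front vowel (/i, e/) → [ʎ].
Occurrence 2 (position 4): no conditioning environment matches → elsewhere allophone [l].
Occurrence 3 (position 6): immediately before another consonant → [l̥].
Occurrence 4 (position 7): no conditioning environment matches → elsewhere allophone [l].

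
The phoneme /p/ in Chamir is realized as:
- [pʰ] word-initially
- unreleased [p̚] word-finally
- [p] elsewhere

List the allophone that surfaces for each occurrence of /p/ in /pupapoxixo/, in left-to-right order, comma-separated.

Occurrence 1 (position 1): word-initially → [pʰ].
Occurrence 2 (position 3): no conditioning environment matches → elsewhere allophone [p].
Occurrence 3 (position 5): no conditioning environment matches → elsewhere allophone [p].

[pʰ], [p], [p]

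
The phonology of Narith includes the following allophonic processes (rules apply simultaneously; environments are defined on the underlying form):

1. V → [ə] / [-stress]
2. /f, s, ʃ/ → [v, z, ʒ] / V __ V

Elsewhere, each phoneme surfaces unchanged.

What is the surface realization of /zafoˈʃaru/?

/a/ (between /z/ and /f/) occurs in an unstressed syllable → [ə] by rule 1.
Rule 2 applies to /f/ (between /a/ and /o/: between two vowels) → [v].
Rule 1 applies to /o/ (between /f/ and /ʃ/: in an unstressed syllable) → [ə].
/ʃ/ (between /o/ and /a/) occurs between two vowels → [ʒ] by rule 2.
/a/ (between /ʃ/ and /r/) fails the environment for rule 1, so it stays [a].
/u/ (word-final) occurs in an unstressed syllable → [ə] by rule 1.

[zəvəˈʒarə]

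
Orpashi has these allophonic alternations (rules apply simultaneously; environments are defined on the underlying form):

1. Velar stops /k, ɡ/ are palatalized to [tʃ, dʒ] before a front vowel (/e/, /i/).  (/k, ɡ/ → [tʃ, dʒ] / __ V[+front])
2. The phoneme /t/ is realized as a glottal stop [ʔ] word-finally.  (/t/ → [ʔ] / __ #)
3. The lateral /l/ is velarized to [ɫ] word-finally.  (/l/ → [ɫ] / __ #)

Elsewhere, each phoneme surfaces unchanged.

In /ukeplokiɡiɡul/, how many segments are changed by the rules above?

Segments that undergo a rule: /k/ → [tʃ] (rule 1); /k/ → [tʃ] (rule 1); /ɡ/ → [dʒ] (rule 1); /l/ → [ɫ] (rule 3).
All other segments surface unchanged.

4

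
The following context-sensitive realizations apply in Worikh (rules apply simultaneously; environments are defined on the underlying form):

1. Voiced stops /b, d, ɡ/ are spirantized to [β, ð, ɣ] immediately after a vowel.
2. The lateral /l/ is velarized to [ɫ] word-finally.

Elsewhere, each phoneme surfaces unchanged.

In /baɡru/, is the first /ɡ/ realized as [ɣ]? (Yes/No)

Yes

/ɡ/ meets the environment for rule 1 (immediately after a vowel) → [ɣ].
The actual realization is [ɣ], which matches [ɣ].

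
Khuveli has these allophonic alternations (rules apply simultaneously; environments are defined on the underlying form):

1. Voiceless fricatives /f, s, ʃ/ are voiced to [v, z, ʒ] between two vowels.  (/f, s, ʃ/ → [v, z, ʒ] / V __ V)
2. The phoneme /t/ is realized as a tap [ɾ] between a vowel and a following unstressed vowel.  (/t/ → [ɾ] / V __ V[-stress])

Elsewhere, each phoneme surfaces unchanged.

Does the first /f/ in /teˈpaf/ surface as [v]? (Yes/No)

/f/ (word-final): rule 1 targets it, but not between two vowels → unchanged [f].
The actual realization is [f], not [v].

No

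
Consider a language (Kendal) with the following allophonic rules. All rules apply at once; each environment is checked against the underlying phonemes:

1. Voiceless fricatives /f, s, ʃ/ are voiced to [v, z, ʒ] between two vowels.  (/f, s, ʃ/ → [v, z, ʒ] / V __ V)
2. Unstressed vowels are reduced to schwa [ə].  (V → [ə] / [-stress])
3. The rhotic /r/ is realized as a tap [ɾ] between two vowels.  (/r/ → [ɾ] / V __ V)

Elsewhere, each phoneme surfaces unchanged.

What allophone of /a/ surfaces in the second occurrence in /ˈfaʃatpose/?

/a/ (between /ʃ/ and /t/) occurs in an unstressed syllable → [ə] by rule 2.

[ə]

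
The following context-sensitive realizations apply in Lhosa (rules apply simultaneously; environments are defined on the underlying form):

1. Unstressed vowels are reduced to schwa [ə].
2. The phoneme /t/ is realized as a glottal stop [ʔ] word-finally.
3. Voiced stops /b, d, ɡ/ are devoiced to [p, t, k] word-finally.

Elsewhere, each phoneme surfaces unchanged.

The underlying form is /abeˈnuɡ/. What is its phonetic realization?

/a/ (word-initial): in an unstressed syllable, so rule 1 applies → [ə].
/b/ (between /a/ and /e/): rule 3 targets it, but not word-finally → unchanged [b].
/e/ (between /b/ and /n/) occurs in an unstressed syllable → [ə] by rule 1.
/n/ (between /e/ and /u/): no rule targets it → [n].
/u/ (between /n/ and /ɡ/) is in the target of rule 1 but the environment (in an unstressed syllable) is not met → [u].
Rule 3 applies to /ɡ/ (word-final: word-finally) → [k].

[əbəˈnuk]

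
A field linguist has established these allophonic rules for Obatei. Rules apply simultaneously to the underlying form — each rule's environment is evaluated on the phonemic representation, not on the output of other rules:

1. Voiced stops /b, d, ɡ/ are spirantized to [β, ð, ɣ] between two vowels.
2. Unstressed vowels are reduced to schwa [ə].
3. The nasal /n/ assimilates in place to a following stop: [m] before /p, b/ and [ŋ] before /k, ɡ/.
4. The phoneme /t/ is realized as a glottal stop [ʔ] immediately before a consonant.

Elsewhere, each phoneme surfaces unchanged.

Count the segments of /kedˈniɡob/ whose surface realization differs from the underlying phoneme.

Segments that undergo a rule: /e/ → [ə] (rule 2); /ɡ/ → [ɣ] (rule 1); /o/ → [ə] (rule 2).
All other segments surface unchanged.

3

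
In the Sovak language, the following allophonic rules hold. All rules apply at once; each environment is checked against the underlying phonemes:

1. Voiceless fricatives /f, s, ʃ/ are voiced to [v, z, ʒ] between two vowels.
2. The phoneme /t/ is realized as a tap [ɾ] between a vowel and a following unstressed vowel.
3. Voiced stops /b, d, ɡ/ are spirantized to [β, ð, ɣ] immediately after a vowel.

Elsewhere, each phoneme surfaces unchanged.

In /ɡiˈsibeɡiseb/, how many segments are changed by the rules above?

5

Segments that undergo a rule: /s/ → [z] (rule 1); /b/ → [β] (rule 3); /ɡ/ → [ɣ] (rule 3); /s/ → [z] (rule 1); /b/ → [β] (rule 3).
All other segments surface unchanged.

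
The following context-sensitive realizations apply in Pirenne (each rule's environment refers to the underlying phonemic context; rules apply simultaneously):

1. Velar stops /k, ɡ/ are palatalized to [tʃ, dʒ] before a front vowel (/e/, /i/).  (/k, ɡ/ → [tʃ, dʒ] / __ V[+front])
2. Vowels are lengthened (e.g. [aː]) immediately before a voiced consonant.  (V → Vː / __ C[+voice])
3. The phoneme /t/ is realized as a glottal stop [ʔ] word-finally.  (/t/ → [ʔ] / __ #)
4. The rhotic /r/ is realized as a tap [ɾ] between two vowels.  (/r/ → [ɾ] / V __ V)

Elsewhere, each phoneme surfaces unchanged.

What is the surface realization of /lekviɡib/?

/l/ — not in any rule's target class → [l].
/e/ (between /l/ and /k/) fails the environment for rule 2, so it stays [e].
/k/ (between /e/ and /v/) fails the environment for rule 1, so it stays [k].
/v/ (between /k/ and /i/) is unaffected → [v].
Rule 2 applies to /i/ (between /v/ and /ɡ/: before a voiced consonant) → [iː].
Rule 1 applies to /ɡ/ (between /i/ and /i/: before a front vowel) → [dʒ].
/i/ (between /ɡ/ and /b/) occurs before a voiced consonant → [iː] by rule 2.
/b/ (word-final): no rule targets it → [b].

[lekviːdʒiːb]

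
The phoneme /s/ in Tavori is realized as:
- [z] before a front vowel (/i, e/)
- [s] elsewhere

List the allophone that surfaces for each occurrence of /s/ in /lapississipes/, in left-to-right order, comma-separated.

[s], [z], [s], [z], [s]

Occurrence 1 (position 5): no conditioning environment matches → elsewhere allophone [s].
Occurrence 2 (position 6): before a front vowel (/i, e/) → [z].
Occurrence 3 (position 8): no conditioning environment matches → elsewhere allophone [s].
Occurrence 4 (position 9): before a front vowel (/i, e/) → [z].
Occurrence 5 (position 13): no conditioning environment matches → elsewhere allophone [s].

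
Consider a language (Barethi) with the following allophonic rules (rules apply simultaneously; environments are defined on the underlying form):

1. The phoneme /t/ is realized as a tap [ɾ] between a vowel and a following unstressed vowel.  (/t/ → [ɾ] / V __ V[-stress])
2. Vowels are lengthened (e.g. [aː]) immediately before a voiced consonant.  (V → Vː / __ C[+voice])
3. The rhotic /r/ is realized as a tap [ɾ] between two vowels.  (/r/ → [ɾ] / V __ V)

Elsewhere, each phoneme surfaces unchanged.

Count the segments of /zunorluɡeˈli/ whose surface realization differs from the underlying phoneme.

4

Segments that undergo a rule: /u/ → [uː] (rule 2); /o/ → [oː] (rule 2); /u/ → [uː] (rule 2); /e/ → [eː] (rule 2).
All other segments surface unchanged.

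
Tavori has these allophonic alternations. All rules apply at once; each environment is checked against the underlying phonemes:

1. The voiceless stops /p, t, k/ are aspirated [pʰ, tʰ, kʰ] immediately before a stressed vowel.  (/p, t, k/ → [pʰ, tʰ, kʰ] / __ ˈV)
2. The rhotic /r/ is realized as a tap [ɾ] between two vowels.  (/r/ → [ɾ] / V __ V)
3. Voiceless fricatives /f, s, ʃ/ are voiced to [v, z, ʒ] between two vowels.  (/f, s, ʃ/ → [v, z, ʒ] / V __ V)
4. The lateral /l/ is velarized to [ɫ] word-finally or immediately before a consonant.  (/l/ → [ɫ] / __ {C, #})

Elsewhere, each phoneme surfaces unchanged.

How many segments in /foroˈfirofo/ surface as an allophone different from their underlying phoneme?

4

Segments that undergo a rule: /r/ → [ɾ] (rule 2); /f/ → [v] (rule 3); /r/ → [ɾ] (rule 2); /f/ → [v] (rule 3).
All other segments surface unchanged.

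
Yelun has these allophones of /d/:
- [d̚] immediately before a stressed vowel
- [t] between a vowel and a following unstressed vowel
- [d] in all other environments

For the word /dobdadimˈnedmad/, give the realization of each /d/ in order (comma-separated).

[d], [d], [t], [d], [d]

Occurrence 1 (position 1): no conditioning environment matches → elsewhere allophone [d].
Occurrence 2 (position 4): no conditioning environment matches → elsewhere allophone [d].
Occurrence 3 (position 6): between a vowel and a following unstressed vowel → [t].
Occurrence 4 (position 11): no conditioning environment matches → elsewhere allophone [d].
Occurrence 5 (position 14): no conditioning environment matches → elsewhere allophone [d].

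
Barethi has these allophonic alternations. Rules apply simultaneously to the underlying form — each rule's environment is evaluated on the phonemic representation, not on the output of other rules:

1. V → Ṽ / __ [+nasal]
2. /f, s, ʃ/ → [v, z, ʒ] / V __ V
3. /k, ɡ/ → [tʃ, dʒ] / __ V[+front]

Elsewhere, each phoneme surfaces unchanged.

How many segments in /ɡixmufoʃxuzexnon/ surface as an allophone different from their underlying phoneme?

Segments that undergo a rule: /ɡ/ → [dʒ] (rule 3); /f/ → [v] (rule 2); /o/ → [õ] (rule 1).
All other segments surface unchanged.

3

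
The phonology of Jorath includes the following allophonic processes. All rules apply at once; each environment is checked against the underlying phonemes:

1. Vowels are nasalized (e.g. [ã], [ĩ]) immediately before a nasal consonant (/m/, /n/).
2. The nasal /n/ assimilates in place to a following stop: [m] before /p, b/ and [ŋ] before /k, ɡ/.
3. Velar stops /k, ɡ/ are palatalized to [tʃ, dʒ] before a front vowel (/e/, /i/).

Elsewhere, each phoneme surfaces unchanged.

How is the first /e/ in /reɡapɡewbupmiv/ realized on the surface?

/e/ (between /r/ and /ɡ/) is in the target of rule 1 but the environment (before a nasal consonant) is not met → [e].

[e]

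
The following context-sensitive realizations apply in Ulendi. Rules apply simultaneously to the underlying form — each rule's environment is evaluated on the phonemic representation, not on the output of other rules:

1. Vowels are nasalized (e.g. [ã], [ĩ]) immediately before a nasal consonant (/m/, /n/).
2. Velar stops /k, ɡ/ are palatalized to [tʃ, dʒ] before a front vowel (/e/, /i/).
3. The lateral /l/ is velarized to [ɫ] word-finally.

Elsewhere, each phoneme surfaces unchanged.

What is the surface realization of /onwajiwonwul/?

/o/ — word-initial, before a nasal consonant — surfaces as [õ] (rule 1).
/a/ (between /w/ and /j/) fails the environment for rule 1, so it stays [a].
/i/ (between /j/ and /w/) is in the target of rule 1 but the environment (before a nasal consonant) is not met → [i].
/o/ (between /w/ and /n/) occurs before a nasal consonant → [õ] by rule 1.
/u/ (between /w/ and /l/) fails the environment for rule 1, so it stays [u].
/l/ — word-final, word-finally — surfaces as [ɫ] (rule 3).

[õnwajiwõnwuɫ]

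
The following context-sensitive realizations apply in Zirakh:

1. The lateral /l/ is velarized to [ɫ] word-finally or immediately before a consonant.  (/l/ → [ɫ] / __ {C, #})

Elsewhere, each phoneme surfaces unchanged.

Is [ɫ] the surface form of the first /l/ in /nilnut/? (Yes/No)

/l/ meets the environment for rule 1 (word-finally or immediately before a consonant) → [ɫ].
The actual realization is [ɫ], which matches [ɫ].

Yes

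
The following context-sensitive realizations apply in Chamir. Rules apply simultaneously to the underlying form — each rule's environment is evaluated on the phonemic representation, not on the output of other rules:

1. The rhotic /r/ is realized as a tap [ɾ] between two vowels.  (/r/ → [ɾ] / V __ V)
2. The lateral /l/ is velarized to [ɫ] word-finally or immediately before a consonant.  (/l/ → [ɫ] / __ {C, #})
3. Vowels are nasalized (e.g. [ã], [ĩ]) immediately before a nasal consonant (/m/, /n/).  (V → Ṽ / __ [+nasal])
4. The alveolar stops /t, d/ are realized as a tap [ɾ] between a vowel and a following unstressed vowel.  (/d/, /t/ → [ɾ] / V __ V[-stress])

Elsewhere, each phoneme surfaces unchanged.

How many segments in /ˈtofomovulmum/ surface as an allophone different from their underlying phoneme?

Segments that undergo a rule: /o/ → [õ] (rule 3); /l/ → [ɫ] (rule 2); /u/ → [ũ] (rule 3).
All other segments surface unchanged.

3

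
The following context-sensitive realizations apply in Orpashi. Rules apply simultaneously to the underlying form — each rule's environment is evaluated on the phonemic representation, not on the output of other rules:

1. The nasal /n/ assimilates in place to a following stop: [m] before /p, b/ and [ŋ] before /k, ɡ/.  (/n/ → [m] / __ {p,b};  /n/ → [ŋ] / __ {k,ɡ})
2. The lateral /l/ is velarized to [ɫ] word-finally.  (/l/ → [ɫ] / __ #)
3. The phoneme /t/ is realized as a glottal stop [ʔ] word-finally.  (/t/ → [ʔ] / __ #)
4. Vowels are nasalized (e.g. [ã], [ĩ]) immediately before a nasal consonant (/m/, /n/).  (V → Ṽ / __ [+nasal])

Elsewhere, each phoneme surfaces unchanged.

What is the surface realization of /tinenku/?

[tĩnẽŋku]

/t/ (word-initial) is in the target of rule 3 but the environment (word-finally) is not met → [t].
Rule 4 applies to /i/ (between /t/ and /n/: before a nasal consonant) → [ĩ].
/n/ (between /i/ and /e/) fails the environment for rule 1, so it stays [n].
/e/ (between /n/ and /n/) occurs before a nasal consonant → [ẽ] by rule 4.
/n/ (between /e/ and /k/): before a labial or velar stop, so rule 1 applies → [ŋ].
/k/ — not in any rule's target class → [k].
/u/ (word-final): rule 4 targets it, but not before a nasal consonant → unchanged [u].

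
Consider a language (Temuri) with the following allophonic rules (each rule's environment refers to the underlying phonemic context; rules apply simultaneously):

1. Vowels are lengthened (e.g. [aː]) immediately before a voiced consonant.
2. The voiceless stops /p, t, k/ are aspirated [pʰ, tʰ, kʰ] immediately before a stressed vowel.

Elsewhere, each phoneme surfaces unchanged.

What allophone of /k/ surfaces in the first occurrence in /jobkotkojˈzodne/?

[k]

/k/ — between /b/ and /o/; rule 2 does not apply here → [k].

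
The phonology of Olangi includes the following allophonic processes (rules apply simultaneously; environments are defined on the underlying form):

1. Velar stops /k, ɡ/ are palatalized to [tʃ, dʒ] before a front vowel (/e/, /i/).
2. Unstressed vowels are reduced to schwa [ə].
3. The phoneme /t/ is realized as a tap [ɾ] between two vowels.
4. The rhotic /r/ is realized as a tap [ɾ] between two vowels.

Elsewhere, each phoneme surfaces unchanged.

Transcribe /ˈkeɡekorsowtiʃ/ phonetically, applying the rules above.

[ˈtʃedʒəkərsəwtəʃ]

/k/ (word-initial): before a front vowel, so rule 1 applies → [tʃ].
/e/ — between /k/ and /ɡ/; rule 2 does not apply here → [e].
/ɡ/ — between /e/ and /e/, before a front vowel — surfaces as [dʒ] (rule 1).
/e/ meets the environment for rule 2 (in an unstressed syllable) → [ə].
/k/ — between /e/ and /o/; rule 1 does not apply here → [k].
/o/ meets the environment for rule 2 (in an unstressed syllable) → [ə].
/r/ — between /o/ and /s/; rule 4 does not apply here → [r].
/s/ (between /r/ and /o/): no rule targets it → [s].
/o/ — between /s/ and /w/, in an unstressed syllable — surfaces as [ə] (rule 2).
/w/ (between /o/ and /t/): no rule targets it → [w].
/t/ (between /w/ and /i/): rule 3 targets it, but not between two vowels → unchanged [t].
/i/ (between /t/ and /ʃ/) occurs in an unstressed syllable → [ə] by rule 2.
/ʃ/ (word-final): no rule targets it → [ʃ].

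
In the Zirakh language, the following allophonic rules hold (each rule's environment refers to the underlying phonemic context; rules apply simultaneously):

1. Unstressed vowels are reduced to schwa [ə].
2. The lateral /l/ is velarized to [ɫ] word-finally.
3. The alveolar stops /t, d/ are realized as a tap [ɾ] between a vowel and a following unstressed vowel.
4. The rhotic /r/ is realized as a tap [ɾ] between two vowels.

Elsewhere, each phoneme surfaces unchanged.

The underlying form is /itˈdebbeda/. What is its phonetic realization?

[ətˈdebbəɾə]

/i/ — word-initial, in an unstressed syllable — surfaces as [ə] (rule 1).
/t/ — between /i/ and /d/; rule 3 does not apply here → [t].
/d/ — between /t/ and /e/; rule 3 does not apply here → [d].
/e/ (between /d/ and /b/): rule 1 targets it, but not in an unstressed syllable → unchanged [e].
/e/ (between /b/ and /d/): in an unstressed syllable, so rule 1 applies → [ə].
/d/ (between /e/ and /a/) occurs between a vowel and a following unstressed vowel → [ɾ] by rule 3.
/a/ (word-final) occurs in an unstressed syllable → [ə] by rule 1.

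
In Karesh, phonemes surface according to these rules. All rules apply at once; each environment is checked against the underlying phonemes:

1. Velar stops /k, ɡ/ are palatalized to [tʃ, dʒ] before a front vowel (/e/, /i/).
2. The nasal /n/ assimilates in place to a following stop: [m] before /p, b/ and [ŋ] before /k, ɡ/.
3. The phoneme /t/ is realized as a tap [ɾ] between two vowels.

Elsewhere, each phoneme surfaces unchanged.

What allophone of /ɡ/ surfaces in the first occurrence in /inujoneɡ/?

/ɡ/ (word-final): rule 1 targets it, but not before a front vowel → unchanged [ɡ].

[ɡ]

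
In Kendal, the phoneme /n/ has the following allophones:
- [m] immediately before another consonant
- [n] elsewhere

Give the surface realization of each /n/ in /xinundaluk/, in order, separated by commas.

[n], [m]

Occurrence 1 (position 3): no conditioning environment matches → elsewhere allophone [n].
Occurrence 2 (position 5): immediately before another consonant → [m].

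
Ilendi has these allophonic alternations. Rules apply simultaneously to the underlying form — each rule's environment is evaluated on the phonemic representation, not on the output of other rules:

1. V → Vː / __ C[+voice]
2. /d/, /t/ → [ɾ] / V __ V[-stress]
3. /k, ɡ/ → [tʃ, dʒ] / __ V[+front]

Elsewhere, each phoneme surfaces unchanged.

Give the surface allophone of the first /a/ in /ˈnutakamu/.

/a/ (between /t/ and /k/) is in the target of rule 1 but the environment (before a voiced consonant) is not met → [a].

[a]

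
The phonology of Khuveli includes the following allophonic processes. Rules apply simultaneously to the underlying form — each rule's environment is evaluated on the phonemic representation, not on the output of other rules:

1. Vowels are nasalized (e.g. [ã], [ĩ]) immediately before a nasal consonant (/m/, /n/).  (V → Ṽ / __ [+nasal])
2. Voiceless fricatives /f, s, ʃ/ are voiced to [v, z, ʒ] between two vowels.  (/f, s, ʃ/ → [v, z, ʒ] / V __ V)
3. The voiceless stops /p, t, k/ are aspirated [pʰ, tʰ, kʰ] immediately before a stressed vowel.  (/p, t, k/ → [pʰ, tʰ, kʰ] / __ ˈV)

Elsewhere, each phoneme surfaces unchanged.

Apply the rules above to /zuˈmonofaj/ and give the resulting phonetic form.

[zũˈmõnovaj]

/z/ (word-initial): no rule targets it → [z].
/u/ — between /z/ and /m/, before a nasal consonant — surfaces as [ũ] (rule 1).
/m/ (between /u/ and /o/) is unaffected → [m].
Rule 1 applies to /o/ (between /m/ and /n/: before a nasal consonant) → [õ].
/n/ (between /o/ and /o/): no rule targets it → [n].
/o/ (between /n/ and /f/) fails the environment for rule 1, so it stays [o].
/f/ (between /o/ and /a/) occurs between two vowels → [v] by rule 2.
/a/ (between /f/ and /j/) fails the environment for rule 1, so it stays [a].
/j/ (word-final) is unaffected → [j].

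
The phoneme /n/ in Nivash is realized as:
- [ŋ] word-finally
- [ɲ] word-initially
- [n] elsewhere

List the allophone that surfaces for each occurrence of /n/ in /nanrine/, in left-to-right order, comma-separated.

Occurrence 1 (position 1): word-initially → [ɲ].
Occurrence 2 (position 3): no conditioning environment matches → elsewhere allophone [n].
Occurrence 3 (position 6): no conditioning environment matches → elsewhere allophone [n].

[ɲ], [n], [n]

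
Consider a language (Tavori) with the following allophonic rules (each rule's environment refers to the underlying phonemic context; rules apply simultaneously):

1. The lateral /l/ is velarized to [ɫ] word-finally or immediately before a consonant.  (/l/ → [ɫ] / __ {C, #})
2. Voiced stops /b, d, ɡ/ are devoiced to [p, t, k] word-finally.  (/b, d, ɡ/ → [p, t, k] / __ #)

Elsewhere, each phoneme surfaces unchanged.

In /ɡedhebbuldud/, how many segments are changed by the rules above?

Segments that undergo a rule: /l/ → [ɫ] (rule 1); /d/ → [t] (rule 2).
All other segments surface unchanged.

2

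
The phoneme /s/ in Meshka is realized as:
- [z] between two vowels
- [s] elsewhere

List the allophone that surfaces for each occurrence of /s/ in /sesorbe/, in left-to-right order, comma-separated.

Occurrence 1 (position 1): no conditioning environment matches → elsewhere allophone [s].
Occurrence 2 (position 3): between two vowels → [z].

[s], [z]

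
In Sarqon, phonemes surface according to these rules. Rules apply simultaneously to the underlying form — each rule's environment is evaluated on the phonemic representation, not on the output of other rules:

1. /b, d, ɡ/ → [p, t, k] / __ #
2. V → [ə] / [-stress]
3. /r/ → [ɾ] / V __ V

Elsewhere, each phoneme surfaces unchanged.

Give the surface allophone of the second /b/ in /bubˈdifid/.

[b]

/b/ (between /u/ and /d/) is in the target of rule 1 but the environment (word-finally) is not met → [b].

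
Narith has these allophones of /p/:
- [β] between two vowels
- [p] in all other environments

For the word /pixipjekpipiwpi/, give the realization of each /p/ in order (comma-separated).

[p], [p], [p], [β], [p]

Occurrence 1 (position 1): no conditioning environment matches → elsewhere allophone [p].
Occurrence 2 (position 5): no conditioning environment matches → elsewhere allophone [p].
Occurrence 3 (position 9): no conditioning environment matches → elsewhere allophone [p].
Occurrence 4 (position 11): between two vowels → [β].
Occurrence 5 (position 14): no conditioning environment matches → elsewhere allophone [p].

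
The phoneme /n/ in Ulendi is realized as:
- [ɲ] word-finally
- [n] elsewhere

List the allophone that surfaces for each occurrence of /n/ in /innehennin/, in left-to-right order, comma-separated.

Occurrence 1 (position 2): no conditioning environment matches → elsewhere allophone [n].
Occurrence 2 (position 3): no conditioning environment matches → elsewhere allophone [n].
Occurrence 3 (position 7): no conditioning environment matches → elsewhere allophone [n].
Occurrence 4 (position 8): no conditioning environment matches → elsewhere allophone [n].
Occurrence 5 (position 10): word-finally → [ɲ].

[n], [n], [n], [n], [ɲ]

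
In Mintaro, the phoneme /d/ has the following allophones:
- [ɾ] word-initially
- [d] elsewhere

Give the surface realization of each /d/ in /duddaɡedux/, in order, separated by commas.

Occurrence 1 (position 1): word-initially → [ɾ].
Occurrence 2 (position 3): no conditioning environment matches → elsewhere allophone [d].
Occurrence 3 (position 4): no conditioning environment matches → elsewhere allophone [d].
Occurrence 4 (position 8): no conditioning environment matches → elsewhere allophone [d].

[ɾ], [d], [d], [d]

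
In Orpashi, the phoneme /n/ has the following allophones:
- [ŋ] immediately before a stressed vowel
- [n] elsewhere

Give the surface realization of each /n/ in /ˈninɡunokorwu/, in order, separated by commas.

[ŋ], [n], [n]

Occurrence 1 (position 1): immediately before a stressed vowel → [ŋ].
Occurrence 2 (position 3): no conditioning environment matches → elsewhere allophone [n].
Occurrence 3 (position 6): no conditioning environment matches → elsewhere allophone [n].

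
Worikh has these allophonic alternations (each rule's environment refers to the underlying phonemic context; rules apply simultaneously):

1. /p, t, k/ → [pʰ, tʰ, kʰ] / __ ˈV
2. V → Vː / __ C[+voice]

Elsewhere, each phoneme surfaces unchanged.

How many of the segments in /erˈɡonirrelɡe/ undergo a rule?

4

Segments that undergo a rule: /e/ → [eː] (rule 2); /o/ → [oː] (rule 2); /i/ → [iː] (rule 2); /e/ → [eː] (rule 2).
All other segments surface unchanged.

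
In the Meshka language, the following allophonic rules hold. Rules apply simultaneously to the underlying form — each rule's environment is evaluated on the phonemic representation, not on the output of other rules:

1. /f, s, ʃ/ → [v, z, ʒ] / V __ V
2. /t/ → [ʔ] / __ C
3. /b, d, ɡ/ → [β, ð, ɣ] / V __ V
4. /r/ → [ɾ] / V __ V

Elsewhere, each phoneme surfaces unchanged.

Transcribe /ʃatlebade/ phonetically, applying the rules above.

/ʃ/ (word-initial) is in the target of rule 1 but the environment (between two vowels) is not met → [ʃ].
/a/ (between /ʃ/ and /t/) is unaffected → [a].
/t/ meets the environment for rule 2 (immediately before a consonant) → [ʔ].
/l/ (between /t/ and /e/): no rule targets it → [l].
/e/ (between /l/ and /b/) is unaffected → [e].
/b/ meets the environment for rule 3 (between two vowels) → [β].
/a/ — not in any rule's target class → [a].
/d/ (between /a/ and /e/): between two vowels, so rule 3 applies → [ð].
/e/ stays [e].

[ʃaʔleβaðe]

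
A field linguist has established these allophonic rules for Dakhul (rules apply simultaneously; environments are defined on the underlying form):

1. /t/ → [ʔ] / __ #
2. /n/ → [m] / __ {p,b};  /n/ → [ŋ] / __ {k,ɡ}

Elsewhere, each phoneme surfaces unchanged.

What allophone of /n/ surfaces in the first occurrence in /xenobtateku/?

/n/ — between /e/ and /o/; rule 2 does not apply here → [n].

[n]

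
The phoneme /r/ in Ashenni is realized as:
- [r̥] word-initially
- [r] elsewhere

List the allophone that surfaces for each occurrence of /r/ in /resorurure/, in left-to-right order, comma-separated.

Occurrence 1 (position 1): word-initially → [r̥].
Occurrence 2 (position 5): no conditioning environment matches → elsewhere allophone [r].
Occurrence 3 (position 7): no conditioning environment matches → elsewhere allophone [r].
Occurrence 4 (position 9): no conditioning environment matches → elsewhere allophone [r].

[r̥], [r], [r], [r]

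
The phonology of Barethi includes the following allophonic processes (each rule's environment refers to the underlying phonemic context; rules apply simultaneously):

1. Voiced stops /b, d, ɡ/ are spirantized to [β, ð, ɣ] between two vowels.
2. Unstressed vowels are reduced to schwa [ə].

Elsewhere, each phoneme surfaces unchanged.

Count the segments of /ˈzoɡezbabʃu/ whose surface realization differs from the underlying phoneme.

4

Segments that undergo a rule: /ɡ/ → [ɣ] (rule 1); /e/ → [ə] (rule 2); /a/ → [ə] (rule 2); /u/ → [ə] (rule 2).
All other segments surface unchanged.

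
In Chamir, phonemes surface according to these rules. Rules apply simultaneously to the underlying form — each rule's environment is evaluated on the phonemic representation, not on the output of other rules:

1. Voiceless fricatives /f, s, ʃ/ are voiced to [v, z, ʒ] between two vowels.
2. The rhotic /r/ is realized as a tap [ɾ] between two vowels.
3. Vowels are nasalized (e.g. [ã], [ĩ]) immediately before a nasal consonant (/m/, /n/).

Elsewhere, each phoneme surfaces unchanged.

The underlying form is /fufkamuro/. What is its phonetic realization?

/f/ (word-initial): rule 1 targets it, but not between two vowels → unchanged [f].
/u/ — between /f/ and /f/; rule 3 does not apply here → [u].
/f/ (between /u/ and /k/) is in the target of rule 1 but the environment (between two vowels) is not met → [f].
/k/ stays [k].
/a/ (between /k/ and /m/): before a nasal consonant, so rule 3 applies → [ã].
/m/ stays [m].
/u/ (between /m/ and /r/): rule 3 targets it, but not before a nasal consonant → unchanged [u].
/r/ (between /u/ and /o/) occurs between two vowels → [ɾ] by rule 2.
/o/ — word-final; rule 3 does not apply here → [o].

[fufkãmuɾo]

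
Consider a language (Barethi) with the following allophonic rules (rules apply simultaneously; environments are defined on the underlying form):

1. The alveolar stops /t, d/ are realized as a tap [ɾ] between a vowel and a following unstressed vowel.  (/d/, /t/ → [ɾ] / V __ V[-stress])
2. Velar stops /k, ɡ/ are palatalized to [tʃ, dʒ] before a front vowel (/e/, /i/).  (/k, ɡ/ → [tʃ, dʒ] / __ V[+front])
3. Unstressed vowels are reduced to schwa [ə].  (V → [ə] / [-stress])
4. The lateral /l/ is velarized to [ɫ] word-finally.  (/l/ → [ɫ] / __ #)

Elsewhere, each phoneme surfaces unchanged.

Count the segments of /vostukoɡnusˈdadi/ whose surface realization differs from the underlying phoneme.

6

Segments that undergo a rule: /o/ → [ə] (rule 3); /u/ → [ə] (rule 3); /o/ → [ə] (rule 3); /u/ → [ə] (rule 3); /d/ → [ɾ] (rule 1); /i/ → [ə] (rule 3).
All other segments surface unchanged.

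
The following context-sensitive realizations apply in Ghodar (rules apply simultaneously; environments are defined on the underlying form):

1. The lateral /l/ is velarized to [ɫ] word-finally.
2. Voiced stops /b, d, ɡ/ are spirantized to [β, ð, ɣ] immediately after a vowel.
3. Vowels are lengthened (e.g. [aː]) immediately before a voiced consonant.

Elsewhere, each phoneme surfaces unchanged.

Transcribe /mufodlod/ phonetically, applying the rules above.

[mufoːðloːð]

/m/ stays [m].
/u/ (between /m/ and /f/) is in the target of rule 3 but the environment (before a voiced consonant) is not met → [u].
/f/ (between /u/ and /o/) is unaffected → [f].
/o/ — between /f/ and /d/, before a voiced consonant — surfaces as [oː] (rule 3).
/d/ — between /o/ and /l/, immediately after a vowel — surfaces as [ð] (rule 2).
/l/ (between /d/ and /o/) is in the target of rule 1 but the environment (word-finally) is not met → [l].
/o/ meets the environment for rule 3 (before a voiced consonant) → [oː].
/d/ (word-final) occurs immediately after a vowel → [ð] by rule 2.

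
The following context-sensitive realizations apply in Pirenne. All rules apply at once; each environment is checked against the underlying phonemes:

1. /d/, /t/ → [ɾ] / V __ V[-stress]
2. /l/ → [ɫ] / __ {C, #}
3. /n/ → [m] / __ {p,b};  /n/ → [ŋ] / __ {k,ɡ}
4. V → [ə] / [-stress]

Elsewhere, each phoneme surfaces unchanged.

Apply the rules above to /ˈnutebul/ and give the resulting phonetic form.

[ˈnuɾəbəɫ]

/n/ (word-initial) is in the target of rule 3 but the environment (before a labial or velar stop) is not met → [n].
/u/ (between /n/ and /t/) is in the target of rule 4 but the environment (in an unstressed syllable) is not met → [u].
/t/ — between /u/ and /e/, between a vowel and a following unstressed vowel — surfaces as [ɾ] (rule 1).
Rule 4 applies to /e/ (between /t/ and /b/: in an unstressed syllable) → [ə].
/b/ (between /e/ and /u/) is unaffected → [b].
/u/ (between /b/ and /l/) occurs in an unstressed syllable → [ə] by rule 4.
/l/ (word-final): word-finally or immediately before a consonant, so rule 2 applies → [ɫ].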